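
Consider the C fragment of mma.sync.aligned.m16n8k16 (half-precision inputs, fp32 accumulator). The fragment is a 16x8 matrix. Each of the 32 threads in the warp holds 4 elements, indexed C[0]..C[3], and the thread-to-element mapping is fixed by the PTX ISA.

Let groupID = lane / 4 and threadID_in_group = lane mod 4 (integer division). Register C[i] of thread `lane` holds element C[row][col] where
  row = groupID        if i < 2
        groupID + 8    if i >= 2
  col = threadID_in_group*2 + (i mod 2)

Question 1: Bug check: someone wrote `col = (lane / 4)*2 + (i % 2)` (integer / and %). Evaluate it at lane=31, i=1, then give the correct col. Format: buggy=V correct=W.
`(lane / 4)*2 + (i % 2)`[31,1]->15
31: gid=7,tid=3
[1] (7+0,3*2+1) = (7,7)
col: 15 vs 7

buggy=15 correct=7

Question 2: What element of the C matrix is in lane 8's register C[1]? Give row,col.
8: gid=2,tid=0
[1] (2+0,0*2+1) = (2,1)

2,1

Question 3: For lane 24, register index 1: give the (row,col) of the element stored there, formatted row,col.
6,1

lane 24: grp=6 (24/4), tig=0 (24%4)
i=1: r=6+0=6, c=0*2+1=1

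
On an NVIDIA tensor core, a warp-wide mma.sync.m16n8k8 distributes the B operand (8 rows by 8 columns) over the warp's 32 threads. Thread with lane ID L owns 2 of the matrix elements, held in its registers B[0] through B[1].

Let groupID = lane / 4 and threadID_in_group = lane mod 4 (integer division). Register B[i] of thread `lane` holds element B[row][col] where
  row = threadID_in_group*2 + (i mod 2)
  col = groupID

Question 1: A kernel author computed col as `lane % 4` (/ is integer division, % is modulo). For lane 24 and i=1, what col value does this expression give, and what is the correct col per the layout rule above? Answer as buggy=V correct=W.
buggy=0 correct=6

`lane % 4`[24,1]→0
24: G=6,T=0
[1] (0*2+1,6) = (1,6)
col: 0 vs 6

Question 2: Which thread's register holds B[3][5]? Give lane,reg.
21,1

c: 5->gid=5  r: 3->tid=1,i&1=1
L=5*4+1=21  i=1=1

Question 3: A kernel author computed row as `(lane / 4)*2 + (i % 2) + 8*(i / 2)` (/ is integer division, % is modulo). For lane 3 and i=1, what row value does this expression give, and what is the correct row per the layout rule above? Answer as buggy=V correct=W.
buggy=1 correct=7

`(lane / 4)*2 + (i % 2) + 8*(i / 2)`[3,1]⇒1
lane 3: gr=0 (3/4), th=3 (3%4)
i=1: r=3*2+1=7, c=gr=0
row: 1 vs 7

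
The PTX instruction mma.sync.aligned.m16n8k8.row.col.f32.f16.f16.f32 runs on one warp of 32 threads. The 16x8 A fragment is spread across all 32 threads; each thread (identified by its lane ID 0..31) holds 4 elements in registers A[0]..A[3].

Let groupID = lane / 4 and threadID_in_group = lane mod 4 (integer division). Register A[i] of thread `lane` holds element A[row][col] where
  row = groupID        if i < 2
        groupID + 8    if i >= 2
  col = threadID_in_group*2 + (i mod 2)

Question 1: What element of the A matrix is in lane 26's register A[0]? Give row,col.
26: g=6,t=2
[0] (6+0,2*2+0) = (6,4)

6,4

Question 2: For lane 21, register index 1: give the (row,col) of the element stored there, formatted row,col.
lane 21=>21/4=5, 21 mod 4=1
i=1  r:5+0=>5  c:2·1+1=>3

5,3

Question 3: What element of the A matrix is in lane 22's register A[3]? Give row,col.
L=22=>grp=22>>2=5, tig=22&3=2
[3]=>row 5+8=13  col 2·2+1=5

13,5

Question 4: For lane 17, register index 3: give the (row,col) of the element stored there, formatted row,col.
12,3

L=17=>grp=17>>2=4, tig=17&3=1
[3]=>row 4+8=12  col 1·2+1=3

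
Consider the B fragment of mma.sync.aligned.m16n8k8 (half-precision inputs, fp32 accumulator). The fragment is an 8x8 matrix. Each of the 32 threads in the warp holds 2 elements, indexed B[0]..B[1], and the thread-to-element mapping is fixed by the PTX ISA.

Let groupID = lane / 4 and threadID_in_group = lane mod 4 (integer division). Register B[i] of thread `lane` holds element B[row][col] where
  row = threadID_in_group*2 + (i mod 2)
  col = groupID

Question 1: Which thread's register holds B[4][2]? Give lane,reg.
c=2→G=2  r=4→T=2,p=0
L=2*4+2=10  i=0=0

10,0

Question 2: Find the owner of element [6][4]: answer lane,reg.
c:4=>grp=4  r:6=>tig=3,lo=0
L=4*4+3=19  i=0=0

19,0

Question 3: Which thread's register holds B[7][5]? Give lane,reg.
23,1

c: 5->gid=5  r: 7->tid=3,i&1=1
L=5*4+3=23  i=1=1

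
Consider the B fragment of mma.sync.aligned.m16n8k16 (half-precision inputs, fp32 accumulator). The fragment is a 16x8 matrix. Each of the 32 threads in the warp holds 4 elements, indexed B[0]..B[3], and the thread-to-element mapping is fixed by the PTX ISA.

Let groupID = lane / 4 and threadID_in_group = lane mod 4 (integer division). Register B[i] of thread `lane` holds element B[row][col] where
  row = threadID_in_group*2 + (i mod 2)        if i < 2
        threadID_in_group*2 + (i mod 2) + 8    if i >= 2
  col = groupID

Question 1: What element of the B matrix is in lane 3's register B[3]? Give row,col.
3: grp=0,tig=3
[3] (3*2+1+8,0) = (15,0)

15,0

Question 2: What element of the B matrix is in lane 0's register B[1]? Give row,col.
L=0⇒gr=0>>2=0, th=0&3=0
[1]⇒row 0·2+1+0=1  col gr=0

1,0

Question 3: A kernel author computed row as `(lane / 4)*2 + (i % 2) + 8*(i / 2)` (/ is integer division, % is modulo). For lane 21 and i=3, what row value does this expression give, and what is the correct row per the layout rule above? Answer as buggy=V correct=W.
`(lane / 4)*2 + (i % 2) + 8*(i / 2)`[21,3]=>19
L=21=>grp=21>>2=5, tig=21&3=1
[3]=>row 1·2+1+8=11  col grp=5
row: 19 vs 11

buggy=19 correct=11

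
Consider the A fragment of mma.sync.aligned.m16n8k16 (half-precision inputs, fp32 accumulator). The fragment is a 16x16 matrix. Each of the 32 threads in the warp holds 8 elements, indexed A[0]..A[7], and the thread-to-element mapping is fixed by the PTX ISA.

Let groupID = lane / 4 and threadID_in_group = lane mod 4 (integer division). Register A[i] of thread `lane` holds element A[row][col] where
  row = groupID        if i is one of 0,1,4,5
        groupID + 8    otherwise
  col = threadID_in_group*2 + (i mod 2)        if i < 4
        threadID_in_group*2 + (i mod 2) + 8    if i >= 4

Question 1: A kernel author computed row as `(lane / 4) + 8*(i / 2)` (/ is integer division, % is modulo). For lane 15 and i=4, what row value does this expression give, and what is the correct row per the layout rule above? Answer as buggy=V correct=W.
buggy=19 correct=3

`(lane / 4) + 8*(i / 2)`[15,4]->19
lane 15->15/4=3, 15 mod 4=3
i=4  r:3+0->3  c:2·3+0+8->14
row: 19 vs 3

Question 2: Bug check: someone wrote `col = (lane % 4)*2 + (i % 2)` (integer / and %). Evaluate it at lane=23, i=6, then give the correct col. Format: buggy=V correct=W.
`(lane % 4)*2 + (i % 2)`[23,6]->6
lane 23: g=5 (23/4), t=3 (23%4)
i=6: r=5+8=13, c=3*2+0+8=14
col: 6 vs 14

buggy=6 correct=14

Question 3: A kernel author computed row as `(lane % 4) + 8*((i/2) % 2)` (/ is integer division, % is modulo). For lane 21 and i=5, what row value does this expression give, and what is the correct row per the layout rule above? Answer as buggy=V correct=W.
buggy=1 correct=5

`(lane % 4) + 8*((i/2) % 2)`[21,5]→1
lane 21→21/4=5, 21 mod 4=1
i=5  r:5+0→5  c:2·1+1+8→11
row: 1 vs 5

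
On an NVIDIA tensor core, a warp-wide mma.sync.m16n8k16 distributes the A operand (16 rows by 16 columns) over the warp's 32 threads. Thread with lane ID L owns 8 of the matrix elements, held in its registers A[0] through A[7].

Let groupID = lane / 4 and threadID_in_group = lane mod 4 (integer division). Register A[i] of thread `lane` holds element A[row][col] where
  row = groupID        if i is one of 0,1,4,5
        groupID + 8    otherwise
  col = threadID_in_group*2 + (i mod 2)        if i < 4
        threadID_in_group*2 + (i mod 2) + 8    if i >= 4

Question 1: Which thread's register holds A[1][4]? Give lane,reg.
r=1->g=1,rb=0  c=4->cb=0,t=2,b0=0
L=1*4+2=6  i=0*4+0*2+0=0

6,0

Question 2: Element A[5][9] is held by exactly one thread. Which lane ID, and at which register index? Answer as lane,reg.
r=5->g=5,rb=0  c=9->cb=1,t=0,b0=1
L=5*4+0=20  i=1*4+0*2+1=5

20,5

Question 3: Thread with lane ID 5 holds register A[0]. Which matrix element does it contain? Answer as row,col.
5: gr=1,th=1
[0] (1+0,1*2+0+0) = (1,2)

1,2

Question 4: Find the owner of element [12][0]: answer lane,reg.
r=12->g=4,rb=1  c=0->cb=0,t=0,b0=0
L=4*4+0=16  i=0*4+1*2+0=2

16,2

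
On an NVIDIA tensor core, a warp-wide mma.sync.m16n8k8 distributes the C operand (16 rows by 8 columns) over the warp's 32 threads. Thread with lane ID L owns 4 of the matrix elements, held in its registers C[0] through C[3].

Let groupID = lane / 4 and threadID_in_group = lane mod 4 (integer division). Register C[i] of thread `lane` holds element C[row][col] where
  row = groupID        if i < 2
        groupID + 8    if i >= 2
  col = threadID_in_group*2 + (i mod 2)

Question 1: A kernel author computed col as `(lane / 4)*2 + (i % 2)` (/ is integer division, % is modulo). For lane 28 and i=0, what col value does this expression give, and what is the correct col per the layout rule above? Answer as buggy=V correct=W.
`(lane / 4)*2 + (i % 2)`[28,0]→14
28: G=7,T=0
[0] (7+0,0*2+0) = (7,0)
col: 14 vs 0

buggy=14 correct=0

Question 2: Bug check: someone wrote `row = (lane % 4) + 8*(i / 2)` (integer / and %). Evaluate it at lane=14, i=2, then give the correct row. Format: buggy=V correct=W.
buggy=10 correct=11

`(lane % 4) + 8*(i / 2)`[14,2]→10
lane 14: G=3 (14/4), T=2 (14%4)
i=2: r=3+8=11, c=2*2+0=4
row: 10 vs 11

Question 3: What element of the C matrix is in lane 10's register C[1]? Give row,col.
lane 10: gr=2 (10/4), th=2 (10%4)
i=1: r=2+0=2, c=2*2+1=5

2,5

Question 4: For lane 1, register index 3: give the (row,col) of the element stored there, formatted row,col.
8,3

lane 1: g=0 (1/4), t=1 (1%4)
i=3: r=0+8=8, c=1*2+1=3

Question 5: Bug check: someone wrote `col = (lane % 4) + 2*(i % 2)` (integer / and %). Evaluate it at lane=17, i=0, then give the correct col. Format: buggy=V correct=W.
buggy=1 correct=2

`(lane % 4) + 2*(i % 2)`[17,0]→1
17: G=4,T=1
[0] (4+0,1*2+0) = (4,2)
col: 1 vs 2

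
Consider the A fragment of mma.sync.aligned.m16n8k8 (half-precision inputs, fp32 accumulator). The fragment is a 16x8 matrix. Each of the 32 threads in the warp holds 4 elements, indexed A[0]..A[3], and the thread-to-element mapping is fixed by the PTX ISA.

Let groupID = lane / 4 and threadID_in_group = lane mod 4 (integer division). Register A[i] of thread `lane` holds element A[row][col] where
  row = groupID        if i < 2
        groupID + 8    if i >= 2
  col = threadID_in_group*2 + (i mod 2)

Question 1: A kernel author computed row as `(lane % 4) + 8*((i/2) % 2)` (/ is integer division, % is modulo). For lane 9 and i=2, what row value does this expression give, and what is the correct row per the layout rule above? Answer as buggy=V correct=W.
`(lane % 4) + 8*((i/2) % 2)`[9,2]->9
9: gid=2,tid=1
[2] (2+8,1*2+0) = (10,2)
row: 9 vs 10

buggy=9 correct=10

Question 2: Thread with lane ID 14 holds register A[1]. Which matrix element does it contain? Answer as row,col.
lane 14: gr=3 (14/4), th=2 (14%4)
i=1: r=3+0=3, c=2*2+1=5

3,5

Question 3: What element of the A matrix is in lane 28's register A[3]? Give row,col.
L=28→G=28>>2=7, T=28&3=0
[3]→row 7+8=15  col 0·2+1=1

15,1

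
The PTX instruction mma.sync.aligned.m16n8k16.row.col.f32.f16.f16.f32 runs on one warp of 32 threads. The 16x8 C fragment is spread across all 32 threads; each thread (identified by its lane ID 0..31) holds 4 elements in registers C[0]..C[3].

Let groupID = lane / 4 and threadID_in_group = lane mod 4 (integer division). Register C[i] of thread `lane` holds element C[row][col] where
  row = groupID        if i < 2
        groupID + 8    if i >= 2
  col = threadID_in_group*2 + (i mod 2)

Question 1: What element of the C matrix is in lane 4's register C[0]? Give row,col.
1,0

L=4→G=4>>2=1, T=4&3=0
[0]→row 1+0=1  col 0·2+0=0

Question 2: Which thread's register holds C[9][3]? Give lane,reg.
r=9->g=1,rb=1  c=3->t=1,b0=1
L=1*4+1=5  i=1*2+1=3

5,3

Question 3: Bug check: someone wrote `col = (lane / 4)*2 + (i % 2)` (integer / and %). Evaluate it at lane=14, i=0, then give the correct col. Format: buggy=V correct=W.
`(lane / 4)*2 + (i % 2)`[14,0]→6
L=14→G=14>>2=3, T=14&3=2
[0]→row 3+0=3  col 2·2+0=4
col: 6 vs 4

buggy=6 correct=4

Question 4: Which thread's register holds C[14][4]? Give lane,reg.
r=14⇒gr=6,Rb=1  c=4⇒th=2,odd=0
L=6*4+2=26  i=1*2+0=2

26,2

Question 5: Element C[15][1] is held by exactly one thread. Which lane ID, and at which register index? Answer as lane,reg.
28,3

r:15=>grp=7,rB=1  c:1=>tig=0,lo=1
L=7*4+0=28  i=1*2+1=3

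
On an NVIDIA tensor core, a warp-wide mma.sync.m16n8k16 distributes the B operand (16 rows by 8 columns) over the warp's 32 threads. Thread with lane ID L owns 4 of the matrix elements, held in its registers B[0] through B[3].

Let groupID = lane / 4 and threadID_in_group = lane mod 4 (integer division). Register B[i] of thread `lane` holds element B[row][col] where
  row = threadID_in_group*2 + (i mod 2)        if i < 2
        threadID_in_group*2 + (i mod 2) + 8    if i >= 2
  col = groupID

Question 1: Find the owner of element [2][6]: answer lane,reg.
c:6=>grp=6  r:2=>rB=0,tig=1,lo=0
L=6*4+1=25  i=0*2+0=0

25,0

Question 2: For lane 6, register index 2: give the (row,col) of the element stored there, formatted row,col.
12,1

lane 6⇒6/4=1, 6 mod 4=2
i=2  r:2·2+0+8⇒12  c:1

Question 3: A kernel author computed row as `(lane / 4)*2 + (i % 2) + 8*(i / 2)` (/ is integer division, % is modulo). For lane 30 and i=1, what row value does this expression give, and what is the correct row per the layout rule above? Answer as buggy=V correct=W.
`(lane / 4)*2 + (i % 2) + 8*(i / 2)`[30,1]→15
L=30→G=30>>2=7, T=30&3=2
[1]→row 2·2+1+0=5  col G=7
row: 15 vs 5

buggy=15 correct=5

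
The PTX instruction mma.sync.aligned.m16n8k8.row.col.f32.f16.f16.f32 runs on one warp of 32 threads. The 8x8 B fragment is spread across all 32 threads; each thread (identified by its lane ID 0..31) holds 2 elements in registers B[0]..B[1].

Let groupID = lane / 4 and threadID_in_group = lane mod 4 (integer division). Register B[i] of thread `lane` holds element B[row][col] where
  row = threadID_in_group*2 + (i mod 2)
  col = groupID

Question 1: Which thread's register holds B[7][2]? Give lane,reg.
c:2=>grp=2  r:7=>tig=3,lo=1
L=2*4+3=11  i=1=1

11,1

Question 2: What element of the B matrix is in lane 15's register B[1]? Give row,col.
7,3

lane 15: gid=3 (15/4), tid=3 (15%4)
i=1: r=3*2+1=7, c=gid=3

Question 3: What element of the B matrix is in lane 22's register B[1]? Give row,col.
5,5

lane 22: g=5 (22/4), t=2 (22%4)
i=1: r=2*2+1=5, c=g=5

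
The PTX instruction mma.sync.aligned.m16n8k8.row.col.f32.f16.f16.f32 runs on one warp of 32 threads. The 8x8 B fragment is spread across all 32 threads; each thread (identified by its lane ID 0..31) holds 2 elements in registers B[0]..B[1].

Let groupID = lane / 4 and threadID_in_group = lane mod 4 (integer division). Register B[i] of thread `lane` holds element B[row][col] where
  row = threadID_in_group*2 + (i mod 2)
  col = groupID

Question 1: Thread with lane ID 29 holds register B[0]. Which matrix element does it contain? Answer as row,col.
L=29->g=29>>2=7, t=29&3=1
[0]->row 1·2+0=2  col g=7

2,7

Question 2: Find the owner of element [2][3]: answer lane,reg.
13,0

c: 3->gid=3  r: 2->tid=1,i&1=0
L=3*4+1=13  i=0=0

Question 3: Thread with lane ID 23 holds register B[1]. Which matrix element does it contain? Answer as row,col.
7,5

lane 23: gid=5 (23/4), tid=3 (23%4)
i=1: r=3*2+1=7, c=gid=5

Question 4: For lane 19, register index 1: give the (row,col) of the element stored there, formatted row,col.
lane 19: g=4 (19/4), t=3 (19%4)
i=1: r=3*2+1=7, c=g=4

7,4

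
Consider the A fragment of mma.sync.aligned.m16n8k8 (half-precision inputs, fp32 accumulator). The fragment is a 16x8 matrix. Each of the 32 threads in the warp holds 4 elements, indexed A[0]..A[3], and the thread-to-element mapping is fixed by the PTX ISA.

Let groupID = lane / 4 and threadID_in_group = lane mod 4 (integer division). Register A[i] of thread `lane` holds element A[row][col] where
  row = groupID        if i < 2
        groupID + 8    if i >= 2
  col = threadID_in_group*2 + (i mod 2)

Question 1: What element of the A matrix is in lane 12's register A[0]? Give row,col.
lane 12: gr=3 (12/4), th=0 (12%4)
i=0: r=3+0=3, c=0*2+0=0

3,0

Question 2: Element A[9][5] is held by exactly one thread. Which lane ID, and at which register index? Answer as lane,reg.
r=9->g=1,rb=1  c=5->t=2,b0=1
L=1*4+2=6  i=1*2+1=3

6,3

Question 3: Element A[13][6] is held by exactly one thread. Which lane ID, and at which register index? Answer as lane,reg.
23,2

r:13=>grp=5,rB=1  c:6=>tig=3,lo=0
L=5*4+3=23  i=1*2+0=2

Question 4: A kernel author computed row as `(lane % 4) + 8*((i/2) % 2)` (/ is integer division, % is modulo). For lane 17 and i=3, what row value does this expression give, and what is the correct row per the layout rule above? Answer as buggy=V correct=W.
buggy=9 correct=12

`(lane % 4) + 8*((i/2) % 2)`[17,3]->9
L=17->g=17>>2=4, t=17&3=1
[3]->row 4+8=12  col 1·2+1=3
row: 9 vs 12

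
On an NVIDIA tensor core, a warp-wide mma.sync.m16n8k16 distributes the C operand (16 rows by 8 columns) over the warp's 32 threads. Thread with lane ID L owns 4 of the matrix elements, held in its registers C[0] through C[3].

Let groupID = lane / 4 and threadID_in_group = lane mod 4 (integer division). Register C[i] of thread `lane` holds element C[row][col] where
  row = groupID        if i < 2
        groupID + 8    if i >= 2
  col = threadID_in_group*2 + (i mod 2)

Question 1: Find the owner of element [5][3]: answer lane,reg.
r=5->g=5,rb=0  c=3->t=1,b0=1
L=5*4+1=21  i=0*2+1=1

21,1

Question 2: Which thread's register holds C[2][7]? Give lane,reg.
11,1

r=2->g=2,rb=0  c=7->t=3,b0=1
L=2*4+3=11  i=0*2+1=1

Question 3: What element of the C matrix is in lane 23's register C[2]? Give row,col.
lane 23->23/4=5, 23 mod 4=3
i=2  r:5+8->13  c:2·3+0->6

13,6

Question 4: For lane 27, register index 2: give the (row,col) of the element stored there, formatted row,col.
lane 27->27/4=6, 27 mod 4=3
i=2  r:6+8->14  c:2·3+0->6

14,6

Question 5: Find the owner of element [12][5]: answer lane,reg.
r=12→G=4,rhi=1  c=5→T=2,p=1
L=4*4+2=18  i=1*2+1=3

18,3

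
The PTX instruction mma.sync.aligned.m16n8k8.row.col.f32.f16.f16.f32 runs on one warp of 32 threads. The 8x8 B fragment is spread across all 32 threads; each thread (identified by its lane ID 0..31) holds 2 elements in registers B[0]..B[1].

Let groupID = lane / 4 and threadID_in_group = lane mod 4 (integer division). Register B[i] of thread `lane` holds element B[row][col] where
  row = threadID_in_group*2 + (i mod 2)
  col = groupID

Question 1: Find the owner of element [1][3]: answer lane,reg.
c:3=>grp=3  r:1=>tig=0,lo=1
L=3*4+0=12  i=1=1

12,1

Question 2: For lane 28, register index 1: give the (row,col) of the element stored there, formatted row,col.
1,7

lane 28: gr=7 (28/4), th=0 (28%4)
i=1: r=0*2+1=1, c=gr=7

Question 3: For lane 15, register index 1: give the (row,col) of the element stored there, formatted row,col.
lane 15->15/4=3, 15 mod 4=3
i=1  r:2·3+1->7  c:3

7,3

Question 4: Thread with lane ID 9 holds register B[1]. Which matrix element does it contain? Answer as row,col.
lane 9->9/4=2, 9 mod 4=1
i=1  r:2·1+1->3  c:2

3,2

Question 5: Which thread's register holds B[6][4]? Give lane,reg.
c=4⇒gr=4  r=6⇒th=3,odd=0
L=4*4+3=19  i=0=0

19,0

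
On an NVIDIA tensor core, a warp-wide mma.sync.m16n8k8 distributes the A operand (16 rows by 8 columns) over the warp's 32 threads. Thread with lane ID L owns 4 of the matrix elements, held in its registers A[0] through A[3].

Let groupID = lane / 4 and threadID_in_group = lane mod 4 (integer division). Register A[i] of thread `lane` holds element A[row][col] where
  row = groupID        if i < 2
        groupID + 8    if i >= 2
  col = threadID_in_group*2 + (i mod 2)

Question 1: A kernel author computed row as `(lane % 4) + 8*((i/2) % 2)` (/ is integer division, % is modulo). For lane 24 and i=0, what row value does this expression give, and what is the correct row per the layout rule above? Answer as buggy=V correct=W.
buggy=0 correct=6

`(lane % 4) + 8*((i/2) % 2)`[24,0]→0
lane 24→24/4=6, 24 mod 4=0
i=0  r:6+0→6  c:2·0+0→0
row: 0 vs 6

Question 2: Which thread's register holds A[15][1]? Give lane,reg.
28,3

r: 15->gid=7,r8=1  c: 1->tid=0,i&1=1
L=7*4+0=28  i=1*2+1=3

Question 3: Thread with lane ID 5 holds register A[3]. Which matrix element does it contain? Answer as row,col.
9,3

lane 5->5/4=1, 5 mod 4=1
i=3  r:1+8->9  c:2·1+1->3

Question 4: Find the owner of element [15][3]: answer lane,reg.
r:15=>grp=7,rB=1  c:3=>tig=1,lo=1
L=7*4+1=29  i=1*2+1=3

29,3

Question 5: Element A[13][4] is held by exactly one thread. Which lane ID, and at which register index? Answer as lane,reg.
r=13→G=5,rhi=1  c=4→T=2,p=0
L=5*4+2=22  i=1*2+0=2

22,2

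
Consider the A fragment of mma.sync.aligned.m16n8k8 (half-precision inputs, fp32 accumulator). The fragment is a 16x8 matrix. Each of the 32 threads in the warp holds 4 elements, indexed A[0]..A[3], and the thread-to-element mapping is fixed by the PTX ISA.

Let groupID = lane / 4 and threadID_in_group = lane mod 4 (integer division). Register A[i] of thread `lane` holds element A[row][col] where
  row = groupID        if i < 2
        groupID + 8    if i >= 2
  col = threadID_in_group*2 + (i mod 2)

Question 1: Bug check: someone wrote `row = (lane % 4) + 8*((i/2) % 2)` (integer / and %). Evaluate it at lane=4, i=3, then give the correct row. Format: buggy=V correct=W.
buggy=8 correct=9

`(lane % 4) + 8*((i/2) % 2)`[4,3]->8
lane 4->4/4=1, 4 mod 4=0
i=3  r:1+8->9  c:2·0+1->1
row: 8 vs 9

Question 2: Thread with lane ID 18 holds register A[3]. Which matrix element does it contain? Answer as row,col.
12,5

L=18→G=18>>2=4, T=18&3=2
[3]→row 4+8=12  col 2·2+1=5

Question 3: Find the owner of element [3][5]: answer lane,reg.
r=3->g=3,rb=0  c=5->t=2,b0=1
L=3*4+2=14  i=0*2+1=1

14,1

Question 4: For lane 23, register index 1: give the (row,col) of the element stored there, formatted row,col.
lane 23: g=5 (23/4), t=3 (23%4)
i=1: r=5+0=5, c=3*2+1=7

5,7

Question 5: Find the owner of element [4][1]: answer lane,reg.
r=4→G=4,rhi=0  c=1→T=0,p=1
L=4*4+0=16  i=0*2+1=1

16,1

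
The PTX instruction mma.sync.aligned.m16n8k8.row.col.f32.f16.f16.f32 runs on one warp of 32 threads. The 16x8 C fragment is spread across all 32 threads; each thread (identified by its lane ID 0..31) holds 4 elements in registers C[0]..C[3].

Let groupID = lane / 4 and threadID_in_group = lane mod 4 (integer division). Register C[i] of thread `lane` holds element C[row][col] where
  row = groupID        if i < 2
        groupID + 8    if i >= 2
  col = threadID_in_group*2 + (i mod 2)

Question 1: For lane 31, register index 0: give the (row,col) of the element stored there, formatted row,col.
L=31⇒gr=31>>2=7, th=31&3=3
[0]⇒row 7+0=7  col 3·2+0=6

7,6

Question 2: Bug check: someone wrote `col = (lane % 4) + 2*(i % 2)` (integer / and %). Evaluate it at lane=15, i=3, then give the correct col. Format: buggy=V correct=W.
`(lane % 4) + 2*(i % 2)`[15,3]⇒5
lane 15: gr=3 (15/4), th=3 (15%4)
i=3: r=3+8=11, c=3*2+1=7
col: 5 vs 7

buggy=5 correct=7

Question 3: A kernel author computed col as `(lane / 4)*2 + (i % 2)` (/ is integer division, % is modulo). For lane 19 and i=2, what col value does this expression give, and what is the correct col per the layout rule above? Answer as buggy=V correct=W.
`(lane / 4)*2 + (i % 2)`[19,2]->8
19: g=4,t=3
[2] (4+8,3*2+0) = (12,6)
col: 8 vs 6

buggy=8 correct=6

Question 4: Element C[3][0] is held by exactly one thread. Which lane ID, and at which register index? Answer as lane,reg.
12,0

r=3→G=3,rhi=0  c=0→T=0,p=0
L=3*4+0=12  i=0*2+0=0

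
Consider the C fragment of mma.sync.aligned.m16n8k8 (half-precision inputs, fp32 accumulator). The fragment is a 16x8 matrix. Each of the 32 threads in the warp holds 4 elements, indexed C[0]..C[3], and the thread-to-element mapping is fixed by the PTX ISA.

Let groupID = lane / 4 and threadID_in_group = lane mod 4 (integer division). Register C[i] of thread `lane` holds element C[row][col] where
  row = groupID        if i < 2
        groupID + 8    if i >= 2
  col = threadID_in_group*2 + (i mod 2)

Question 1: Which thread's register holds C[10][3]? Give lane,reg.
9,3

r: 10->gid=2,r8=1  c: 3->tid=1,i&1=1
L=2*4+1=9  i=1*2+1=3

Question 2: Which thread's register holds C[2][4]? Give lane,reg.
r:2=>grp=2,rB=0  c:4=>tig=2,lo=0
L=2*4+2=10  i=0*2+0=0

10,0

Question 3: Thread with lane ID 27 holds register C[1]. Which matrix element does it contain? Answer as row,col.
lane 27⇒27/4=6, 27 mod 4=3
i=1  r:6+0⇒6  c:2·3+1⇒7

6,7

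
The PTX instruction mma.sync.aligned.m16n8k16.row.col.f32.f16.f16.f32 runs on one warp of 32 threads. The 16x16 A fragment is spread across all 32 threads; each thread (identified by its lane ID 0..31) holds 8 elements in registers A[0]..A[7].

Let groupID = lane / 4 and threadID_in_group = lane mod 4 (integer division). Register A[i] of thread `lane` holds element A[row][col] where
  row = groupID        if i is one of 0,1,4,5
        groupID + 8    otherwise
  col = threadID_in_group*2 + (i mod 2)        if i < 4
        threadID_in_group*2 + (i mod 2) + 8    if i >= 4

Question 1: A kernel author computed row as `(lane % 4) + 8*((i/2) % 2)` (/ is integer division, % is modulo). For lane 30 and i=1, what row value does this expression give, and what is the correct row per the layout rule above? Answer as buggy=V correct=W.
`(lane % 4) + 8*((i/2) % 2)`[30,1]⇒2
L=30⇒gr=30>>2=7, th=30&3=2
[1]⇒row 7+0=7  col 2·2+1+0=5
row: 2 vs 7

buggy=2 correct=7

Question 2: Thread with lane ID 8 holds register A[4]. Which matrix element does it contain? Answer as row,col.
2,8

lane 8=>8/4=2, 8 mod 4=0
i=4  r:2+0=>2  c:2·0+0+8=>8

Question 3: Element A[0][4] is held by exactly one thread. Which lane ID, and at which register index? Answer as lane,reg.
2,0

r: 0->gid=0,r8=0  c: 4->c8=0,tid=2,i&1=0
L=0*4+2=2  i=0*4+0*2+0=0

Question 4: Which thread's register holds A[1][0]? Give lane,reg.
4,0

r=1->g=1,rb=0  c=0->cb=0,t=0,b0=0
L=1*4+0=4  i=0*4+0*2+0=0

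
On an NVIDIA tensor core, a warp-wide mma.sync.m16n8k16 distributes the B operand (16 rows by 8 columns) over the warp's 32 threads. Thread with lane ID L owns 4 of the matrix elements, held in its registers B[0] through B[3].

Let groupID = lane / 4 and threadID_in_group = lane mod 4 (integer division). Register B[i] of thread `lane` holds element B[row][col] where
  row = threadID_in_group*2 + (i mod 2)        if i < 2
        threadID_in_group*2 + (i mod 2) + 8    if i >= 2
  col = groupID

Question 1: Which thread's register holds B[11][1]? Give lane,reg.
5,3

c=1->g=1  r=11->rb=1,t=1,b0=1
L=1*4+1=5  i=1*2+1=3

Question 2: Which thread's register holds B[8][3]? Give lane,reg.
c: 3->gid=3  r: 8->r8=1,tid=0,i&1=0
L=3*4+0=12  i=1*2+0=2

12,2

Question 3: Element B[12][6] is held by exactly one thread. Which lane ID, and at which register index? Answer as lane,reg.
c: 6->gid=6  r: 12->r8=1,tid=2,i&1=0
L=6*4+2=26  i=1*2+0=2

26,2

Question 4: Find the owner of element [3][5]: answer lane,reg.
21,1

c: 5->gid=5  r: 3->r8=0,tid=1,i&1=1
L=5*4+1=21  i=0*2+1=1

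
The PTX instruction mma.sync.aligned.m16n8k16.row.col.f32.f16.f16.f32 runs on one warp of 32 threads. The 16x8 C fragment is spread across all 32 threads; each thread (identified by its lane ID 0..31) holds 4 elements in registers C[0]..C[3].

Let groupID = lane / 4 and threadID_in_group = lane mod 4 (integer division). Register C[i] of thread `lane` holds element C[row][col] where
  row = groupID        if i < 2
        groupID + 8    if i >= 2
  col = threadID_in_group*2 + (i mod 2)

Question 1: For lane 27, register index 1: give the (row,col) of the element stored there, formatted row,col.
lane 27->27/4=6, 27 mod 4=3
i=1  r:6+0->6  c:2·3+1->7

6,7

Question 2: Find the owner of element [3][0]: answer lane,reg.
r=3->g=3,rb=0  c=0->t=0,b0=0
L=3*4+0=12  i=0*2+0=0

12,0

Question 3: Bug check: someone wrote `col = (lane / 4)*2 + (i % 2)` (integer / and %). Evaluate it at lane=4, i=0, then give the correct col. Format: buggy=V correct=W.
`(lane / 4)*2 + (i % 2)`[4,0]=>2
lane 4=>4/4=1, 4 mod 4=0
i=0  r:1+0=>1  c:2·0+0=>0
col: 2 vs 0

buggy=2 correct=0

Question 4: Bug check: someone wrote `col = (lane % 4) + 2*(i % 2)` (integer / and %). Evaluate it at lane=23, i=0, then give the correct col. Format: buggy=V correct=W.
`(lane % 4) + 2*(i % 2)`[23,0]->3
lane 23->23/4=5, 23 mod 4=3
i=0  r:5+0->5  c:2·3+0->6
col: 3 vs 6

buggy=3 correct=6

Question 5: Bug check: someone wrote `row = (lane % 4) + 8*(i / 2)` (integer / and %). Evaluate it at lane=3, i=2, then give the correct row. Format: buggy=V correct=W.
`(lane % 4) + 8*(i / 2)`[3,2]→11
lane 3: G=0 (3/4), T=3 (3%4)
i=2: r=0+8=8, c=3*2+0=6
row: 11 vs 8

buggy=11 correct=8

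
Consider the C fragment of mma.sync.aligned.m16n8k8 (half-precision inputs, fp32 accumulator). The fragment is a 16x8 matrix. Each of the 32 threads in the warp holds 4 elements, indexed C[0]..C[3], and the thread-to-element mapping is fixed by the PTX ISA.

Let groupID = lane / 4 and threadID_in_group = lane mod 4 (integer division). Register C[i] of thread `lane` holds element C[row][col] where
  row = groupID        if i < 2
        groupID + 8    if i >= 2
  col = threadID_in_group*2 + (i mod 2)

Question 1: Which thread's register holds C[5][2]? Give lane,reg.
21,0

r:5=>grp=5,rB=0  c:2=>tig=1,lo=0
L=5*4+1=21  i=0*2+0=0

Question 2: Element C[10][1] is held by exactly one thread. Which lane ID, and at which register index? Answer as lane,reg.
r:10=>grp=2,rB=1  c:1=>tig=0,lo=1
L=2*4+0=8  i=1*2+1=3

8,3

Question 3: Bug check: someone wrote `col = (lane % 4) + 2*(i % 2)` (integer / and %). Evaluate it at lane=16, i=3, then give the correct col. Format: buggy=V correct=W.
buggy=2 correct=1

`(lane % 4) + 2*(i % 2)`[16,3]->2
lane 16: g=4 (16/4), t=0 (16%4)
i=3: r=4+8=12, c=0*2+1=1
col: 2 vs 1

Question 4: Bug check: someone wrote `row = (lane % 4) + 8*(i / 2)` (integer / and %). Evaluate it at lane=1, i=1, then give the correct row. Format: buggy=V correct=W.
`(lane % 4) + 8*(i / 2)`[1,1]→1
L=1→G=1>>2=0, T=1&3=1
[1]→row 0+0=0  col 1·2+1=3
row: 1 vs 0

buggy=1 correct=0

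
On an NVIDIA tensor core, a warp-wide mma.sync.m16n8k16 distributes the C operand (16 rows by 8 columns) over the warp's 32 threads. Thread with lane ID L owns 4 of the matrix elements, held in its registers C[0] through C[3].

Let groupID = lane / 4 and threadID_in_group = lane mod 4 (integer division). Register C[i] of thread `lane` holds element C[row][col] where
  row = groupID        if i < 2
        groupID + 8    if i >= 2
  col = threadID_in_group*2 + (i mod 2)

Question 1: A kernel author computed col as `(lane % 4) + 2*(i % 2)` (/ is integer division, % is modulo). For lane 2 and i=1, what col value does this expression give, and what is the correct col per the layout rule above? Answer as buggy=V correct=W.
`(lane % 4) + 2*(i % 2)`[2,1]->4
L=2->g=2>>2=0, t=2&3=2
[1]->row 0+0=0  col 2·2+1=5
col: 4 vs 5

buggy=4 correct=5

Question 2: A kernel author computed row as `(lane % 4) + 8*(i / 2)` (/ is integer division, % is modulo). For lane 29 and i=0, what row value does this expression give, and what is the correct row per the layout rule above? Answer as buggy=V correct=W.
`(lane % 4) + 8*(i / 2)`[29,0]→1
lane 29: G=7 (29/4), T=1 (29%4)
i=0: r=7+0=7, c=1*2+0=2
row: 1 vs 7

buggy=1 correct=7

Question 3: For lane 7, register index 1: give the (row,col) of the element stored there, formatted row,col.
lane 7→7/4=1, 7 mod 4=3
i=1  r:1+0→1  c:2·3+1→7

1,7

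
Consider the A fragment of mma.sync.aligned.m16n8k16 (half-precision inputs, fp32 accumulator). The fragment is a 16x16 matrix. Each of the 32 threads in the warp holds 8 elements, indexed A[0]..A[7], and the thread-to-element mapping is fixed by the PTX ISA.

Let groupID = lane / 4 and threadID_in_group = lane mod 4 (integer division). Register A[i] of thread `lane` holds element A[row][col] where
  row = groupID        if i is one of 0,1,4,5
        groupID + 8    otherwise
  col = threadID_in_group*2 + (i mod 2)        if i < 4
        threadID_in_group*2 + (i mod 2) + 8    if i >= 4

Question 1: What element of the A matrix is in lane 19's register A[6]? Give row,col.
lane 19→19/4=4, 19 mod 4=3
i=6  r:4+8→12  c:2·3+0+8→14

12,14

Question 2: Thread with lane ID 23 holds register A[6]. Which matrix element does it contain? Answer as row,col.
13,14

23: gr=5,th=3
[6] (5+8,3*2+0+8) = (13,14)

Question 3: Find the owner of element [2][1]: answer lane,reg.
r=2⇒gr=2,Rb=0  c=1⇒Cb=0,th=0,odd=1
L=2*4+0=8  i=0*4+0*2+1=1

8,1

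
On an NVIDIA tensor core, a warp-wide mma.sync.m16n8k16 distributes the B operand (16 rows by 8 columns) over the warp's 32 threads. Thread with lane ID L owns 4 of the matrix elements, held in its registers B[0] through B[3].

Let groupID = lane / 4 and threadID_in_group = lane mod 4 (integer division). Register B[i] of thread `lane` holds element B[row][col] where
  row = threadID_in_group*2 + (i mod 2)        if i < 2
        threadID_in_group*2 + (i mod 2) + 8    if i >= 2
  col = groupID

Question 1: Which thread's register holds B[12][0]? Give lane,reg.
2,2

c:0=>grp=0  r:12=>rB=1,tig=2,lo=0
L=0*4+2=2  i=1*2+0=2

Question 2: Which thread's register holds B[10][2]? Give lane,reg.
c=2->g=2  r=10->rb=1,t=1,b0=0
L=2*4+1=9  i=1*2+0=2

9,2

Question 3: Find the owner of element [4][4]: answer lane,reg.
c:4=>grp=4  r:4=>rB=0,tig=2,lo=0
L=4*4+2=18  i=0*2+0=0

18,0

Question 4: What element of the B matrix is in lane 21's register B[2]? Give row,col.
10,5

lane 21: G=5 (21/4), T=1 (21%4)
i=2: r=1*2+0+8=10, c=G=5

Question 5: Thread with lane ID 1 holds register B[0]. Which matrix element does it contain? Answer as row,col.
lane 1->1/4=0, 1 mod 4=1
i=0  r:2·1+0+0->2  c:0

2,0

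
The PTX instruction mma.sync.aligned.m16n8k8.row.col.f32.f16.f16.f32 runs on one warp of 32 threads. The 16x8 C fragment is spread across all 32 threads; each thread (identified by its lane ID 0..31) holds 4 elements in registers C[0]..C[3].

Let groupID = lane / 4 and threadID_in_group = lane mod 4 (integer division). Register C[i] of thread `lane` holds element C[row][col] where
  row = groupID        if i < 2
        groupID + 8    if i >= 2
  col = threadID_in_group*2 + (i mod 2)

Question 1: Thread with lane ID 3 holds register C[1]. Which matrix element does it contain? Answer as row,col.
0,7

L=3->gid=3>>2=0, tid=3&3=3
[1]->row 0+0=0  col 3·2+1=7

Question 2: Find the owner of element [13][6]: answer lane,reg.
r:13=>grp=5,rB=1  c:6=>tig=3,lo=0
L=5*4+3=23  i=1*2+0=2

23,2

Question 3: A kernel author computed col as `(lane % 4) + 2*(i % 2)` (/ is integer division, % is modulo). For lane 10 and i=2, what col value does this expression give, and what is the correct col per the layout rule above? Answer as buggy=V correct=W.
buggy=2 correct=4

`(lane % 4) + 2*(i % 2)`[10,2]->2
10: gid=2,tid=2
[2] (2+8,2*2+0) = (10,4)
col: 2 vs 4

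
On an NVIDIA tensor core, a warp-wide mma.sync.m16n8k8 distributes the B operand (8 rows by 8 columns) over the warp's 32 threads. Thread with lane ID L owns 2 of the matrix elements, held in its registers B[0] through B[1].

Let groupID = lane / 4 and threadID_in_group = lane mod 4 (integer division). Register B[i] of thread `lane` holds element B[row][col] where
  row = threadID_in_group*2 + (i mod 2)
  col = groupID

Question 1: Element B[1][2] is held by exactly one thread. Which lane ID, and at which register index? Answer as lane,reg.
8,1

c:2=>grp=2  r:1=>tig=0,lo=1
L=2*4+0=8  i=1=1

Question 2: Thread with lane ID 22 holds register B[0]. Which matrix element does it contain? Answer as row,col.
lane 22=>22/4=5, 22 mod 4=2
i=0  r:2·2+0=>4  c:5

4,5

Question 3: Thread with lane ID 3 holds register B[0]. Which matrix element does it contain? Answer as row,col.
6,0

3: gr=0,th=3
[0] (3*2+0,0) = (6,0)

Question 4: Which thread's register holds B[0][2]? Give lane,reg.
8,0

c=2⇒gr=2  r=0⇒th=0,odd=0
L=2*4+0=8  i=0=0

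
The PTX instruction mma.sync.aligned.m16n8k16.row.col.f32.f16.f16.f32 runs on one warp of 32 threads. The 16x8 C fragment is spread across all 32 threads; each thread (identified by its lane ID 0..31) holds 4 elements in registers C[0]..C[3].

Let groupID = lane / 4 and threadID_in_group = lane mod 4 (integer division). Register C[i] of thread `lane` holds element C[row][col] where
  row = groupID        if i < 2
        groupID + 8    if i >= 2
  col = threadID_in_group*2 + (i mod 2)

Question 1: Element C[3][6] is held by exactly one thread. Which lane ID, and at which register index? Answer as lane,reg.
r=3⇒gr=3,Rb=0  c=6⇒th=3,odd=0
L=3*4+3=15  i=0*2+0=0

15,0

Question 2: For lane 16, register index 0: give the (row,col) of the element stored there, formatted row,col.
lane 16: G=4 (16/4), T=0 (16%4)
i=0: r=4+0=4, c=0*2+0=0

4,0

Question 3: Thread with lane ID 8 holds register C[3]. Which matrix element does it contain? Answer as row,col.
10,1

8: grp=2,tig=0
[3] (2+8,0*2+1) = (10,1)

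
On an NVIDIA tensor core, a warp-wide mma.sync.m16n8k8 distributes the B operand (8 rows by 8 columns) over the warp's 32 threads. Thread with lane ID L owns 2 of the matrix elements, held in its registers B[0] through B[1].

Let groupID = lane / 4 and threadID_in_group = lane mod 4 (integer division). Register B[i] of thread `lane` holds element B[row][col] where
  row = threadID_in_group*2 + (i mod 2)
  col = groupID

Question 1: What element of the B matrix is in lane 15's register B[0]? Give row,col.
lane 15->15/4=3, 15 mod 4=3
i=0  r:2·3+0->6  c:3

6,3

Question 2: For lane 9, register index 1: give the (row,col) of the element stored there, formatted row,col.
lane 9→9/4=2, 9 mod 4=1
i=1  r:2·1+1→3  c:2

3,2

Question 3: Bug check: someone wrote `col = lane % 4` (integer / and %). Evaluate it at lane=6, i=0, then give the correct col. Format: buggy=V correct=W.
`lane % 4`[6,0]⇒2
lane 6: gr=1 (6/4), th=2 (6%4)
i=0: r=2*2+0=4, c=gr=1
col: 2 vs 1

buggy=2 correct=1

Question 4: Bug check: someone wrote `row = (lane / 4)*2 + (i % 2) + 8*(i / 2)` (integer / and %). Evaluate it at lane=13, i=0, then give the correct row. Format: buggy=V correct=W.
`(lane / 4)*2 + (i % 2) + 8*(i / 2)`[13,0]⇒6
lane 13⇒13/4=3, 13 mod 4=1
i=0  r:2·1+0⇒2  c:3
row: 6 vs 2

buggy=6 correct=2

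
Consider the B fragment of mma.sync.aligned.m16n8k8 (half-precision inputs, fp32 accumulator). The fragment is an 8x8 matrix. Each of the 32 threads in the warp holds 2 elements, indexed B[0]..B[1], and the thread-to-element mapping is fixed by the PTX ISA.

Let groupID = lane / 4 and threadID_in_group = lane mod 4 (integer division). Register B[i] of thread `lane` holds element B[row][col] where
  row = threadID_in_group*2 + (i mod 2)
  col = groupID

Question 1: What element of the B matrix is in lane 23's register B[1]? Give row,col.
7,5

lane 23⇒23/4=5, 23 mod 4=3
i=1  r:2·3+1⇒7  c:5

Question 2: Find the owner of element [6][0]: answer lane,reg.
3,0

c: 0->gid=0  r: 6->tid=3,i&1=0
L=0*4+3=3  i=0=0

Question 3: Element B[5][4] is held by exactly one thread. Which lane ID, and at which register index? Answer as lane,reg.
c=4⇒gr=4  r=5⇒th=2,odd=1
L=4*4+2=18  i=1=1

18,1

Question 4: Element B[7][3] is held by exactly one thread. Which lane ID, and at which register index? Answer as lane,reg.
c=3→G=3  r=7→T=3,p=1
L=3*4+3=15  i=1=1

15,1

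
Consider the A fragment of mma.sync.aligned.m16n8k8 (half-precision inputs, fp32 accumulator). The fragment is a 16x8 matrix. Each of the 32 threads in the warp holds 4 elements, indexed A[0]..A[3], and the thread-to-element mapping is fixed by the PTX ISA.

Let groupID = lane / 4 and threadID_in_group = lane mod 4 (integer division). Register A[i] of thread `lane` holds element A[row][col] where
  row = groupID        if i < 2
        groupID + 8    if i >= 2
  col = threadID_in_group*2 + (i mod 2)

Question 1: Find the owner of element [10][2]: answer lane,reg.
r=10⇒gr=2,Rb=1  c=2⇒th=1,odd=0
L=2*4+1=9  i=1*2+0=2

9,2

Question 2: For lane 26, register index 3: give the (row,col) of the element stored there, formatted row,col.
14,5

lane 26: grp=6 (26/4), tig=2 (26%4)
i=3: r=6+8=14, c=2*2+1=5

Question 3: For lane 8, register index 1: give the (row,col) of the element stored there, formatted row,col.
2,1

8: gid=2,tid=0
[1] (2+0,0*2+1) = (2,1)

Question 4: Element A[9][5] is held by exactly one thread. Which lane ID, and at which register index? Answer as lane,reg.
6,3

r=9→G=1,rhi=1  c=5→T=2,p=1
L=1*4+2=6  i=1*2+1=3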